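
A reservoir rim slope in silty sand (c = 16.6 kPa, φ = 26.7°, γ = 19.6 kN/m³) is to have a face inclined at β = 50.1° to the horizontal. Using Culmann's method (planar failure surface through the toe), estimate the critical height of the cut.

H_c = 28.23 m

Culmann's analysis gives the critical failure plane at α_cr = (β + φ)/2 = (50.1 + 26.7)/2 = 38.4°, and the critical height
H_c = (4c/γ) · sinβ cosφ / [1 − cos(β − φ)]
    = (4·16.6/19.6) · sin50.1°·cos26.7° / [1 − cos(23.4°)]
    = 3.388 · 0.7672·0.8934 / [1 − 0.9178]
    = 3.388 · 0.6854 / 0.0822
    = 28.23 m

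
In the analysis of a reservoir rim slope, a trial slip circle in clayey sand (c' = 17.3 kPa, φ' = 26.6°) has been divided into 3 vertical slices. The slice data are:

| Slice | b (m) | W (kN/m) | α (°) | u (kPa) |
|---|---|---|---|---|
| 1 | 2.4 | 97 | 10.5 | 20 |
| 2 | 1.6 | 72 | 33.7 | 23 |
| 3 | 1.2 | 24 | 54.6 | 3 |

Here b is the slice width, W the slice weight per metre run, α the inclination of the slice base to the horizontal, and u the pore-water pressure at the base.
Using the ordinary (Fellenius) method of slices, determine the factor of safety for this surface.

FS = 1.90

Ordinary method of slices: FS = Σ[c'·Δl_i + (W_i cosα_i − u_i·Δl_i)·tanφ'] / Σ W_i sinα_i, with Δl_i = b_i / cosα_i.
Slice 1: Δl = 2.4/cos10.5° = 2.441 m; N'_1 = 97·cos10.5° − 20·2.441 = 46.6; c'Δl = 42.23; W sinα = 17.7
Slice 2: Δl = 1.6/cos33.7° = 1.923 m; N'_2 = 72·cos33.7° − 23·1.923 = 15.7; c'Δl = 33.27; W sinα = 39.9
Slice 3: Δl = 1.2/cos54.6° = 2.072 m; N'_3 = 24·cos54.6° − 3·2.072 = 7.7; c'Δl = 35.84; W sinα = 19.6
Σc'Δl = 111.3 kN/m; ΣN' = 69.9 kN/m; ΣW sinα = 77.2 kN/m
Resisting = 111.3 + 69.9·tan26.6° = 111.3 + 35.0 = 146.3 kN/m
FS = 146.3 / 77.2 = 1.896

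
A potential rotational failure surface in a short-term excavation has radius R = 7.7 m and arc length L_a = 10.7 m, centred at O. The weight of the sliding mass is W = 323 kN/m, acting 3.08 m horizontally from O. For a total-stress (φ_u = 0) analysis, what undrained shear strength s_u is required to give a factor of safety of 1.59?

s_u = 19.2 kPa

FS = s_u·L_a·R / (W·d), so s_u = FS·W·d / (L_a·R).
s_u = 1.59·323·3.08 / (10.70·7.7) = 1581.8 / 82.39 = 19.20 kPa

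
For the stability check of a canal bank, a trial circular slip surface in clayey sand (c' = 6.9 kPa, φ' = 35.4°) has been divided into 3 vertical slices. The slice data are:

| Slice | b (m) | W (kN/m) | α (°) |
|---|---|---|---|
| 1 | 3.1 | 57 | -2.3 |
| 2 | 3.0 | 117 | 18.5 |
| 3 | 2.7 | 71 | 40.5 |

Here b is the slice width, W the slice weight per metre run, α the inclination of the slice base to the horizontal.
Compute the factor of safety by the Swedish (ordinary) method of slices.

Ordinary method of slices: FS = Σ[c'·Δl_i + (W_i cosα_i)·tanφ'] / Σ W_i sinα_i, with Δl_i = b_i / cosα_i.
Slice 1: Δl = 3.1/cos(-2.3°) = 3.102 m; N'_1 = 57·cos(-2.3°) = 57.0; c'Δl = 21.41; W sinα = -2.3
Slice 2: Δl = 3.0/cos18.5° = 3.163 m; N'_2 = 117·cos18.5° = 111.0; c'Δl = 21.83; W sinα = 37.1
Slice 3: Δl = 2.7/cos40.5° = 3.551 m; N'_3 = 71·cos40.5° = 54.0; c'Δl = 24.50; W sinα = 46.1
Σc'Δl = 67.7 kN/m; ΣN' = 221.9 kN/m; ΣW sinα = 80.9 kN/m
Resisting = 67.7 + 221.9·tan35.4° = 67.7 + 157.7 = 225.4 kN/m
FS = 225.4 / 80.9 = 2.785

FS = 2.78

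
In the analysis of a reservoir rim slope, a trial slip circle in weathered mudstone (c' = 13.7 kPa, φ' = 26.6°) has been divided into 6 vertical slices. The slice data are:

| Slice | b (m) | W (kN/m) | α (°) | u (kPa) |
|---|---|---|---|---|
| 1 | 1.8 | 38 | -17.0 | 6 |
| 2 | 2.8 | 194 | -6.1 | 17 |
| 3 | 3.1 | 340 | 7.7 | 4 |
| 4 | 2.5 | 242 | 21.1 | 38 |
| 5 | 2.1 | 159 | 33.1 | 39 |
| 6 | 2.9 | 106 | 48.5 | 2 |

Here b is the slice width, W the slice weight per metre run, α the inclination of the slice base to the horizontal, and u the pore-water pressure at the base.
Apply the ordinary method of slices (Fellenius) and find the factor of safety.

FS = 2.23

Ordinary method of slices: FS = Σ[c'·Δl_i + (W_i cosα_i − u_i·Δl_i)·tanφ'] / Σ W_i sinα_i, with Δl_i = b_i / cosα_i.
Slice 1: Δl = 1.8/cos(-17.0°) = 1.882 m; N'_1 = 38·cos(-17.0°) − 6·1.882 = 25.0; c'Δl = 25.79; W sinα = -11.1
Slice 2: Δl = 2.8/cos(-6.1°) = 2.816 m; N'_2 = 194·cos(-6.1°) − 17·2.816 = 145.0; c'Δl = 38.58; W sinα = -20.6
Slice 3: Δl = 3.1/cos7.7° = 3.128 m; N'_3 = 340·cos7.7° − 4·3.128 = 324.4; c'Δl = 42.86; W sinα = 45.6
Slice 4: Δl = 2.5/cos21.1° = 2.680 m; N'_4 = 242·cos21.1° − 38·2.680 = 123.9; c'Δl = 36.71; W sinα = 87.1
Slice 5: Δl = 2.1/cos33.1° = 2.507 m; N'_5 = 159·cos33.1° − 39·2.507 = 35.4; c'Δl = 34.34; W sinα = 86.8
Slice 6: Δl = 2.9/cos48.5° = 4.377 m; N'_6 = 106·cos48.5° − 2·4.377 = 61.5; c'Δl = 59.96; W sinα = 79.4
Σc'Δl = 238.2 kN/m; ΣN' = 715.4 kN/m; ΣW sinα = 267.2 kN/m
Resisting = 238.2 + 715.4·tan26.6° = 238.2 + 358.2 = 596.5 kN/m
FS = 596.5 / 267.2 = 2.233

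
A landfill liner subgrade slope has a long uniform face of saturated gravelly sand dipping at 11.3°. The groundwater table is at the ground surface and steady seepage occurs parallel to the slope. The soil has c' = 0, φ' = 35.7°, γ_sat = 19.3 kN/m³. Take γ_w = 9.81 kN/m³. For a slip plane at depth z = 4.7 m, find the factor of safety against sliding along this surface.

FS = 1.77

With seepage parallel to the slope and the water table at the surface, the effective normal stress on the slip plane uses the buoyant unit weight γ' = γ_sat − γ_w while the driving shear stress uses γ_sat:
FS = [c' + γ' z cos²β tanφ'] / [γ_sat z sinβ cosβ]
(For c' = 0 this reduces to FS = (γ'/γ_sat)·tanφ'/tanβ.)
γ' = 19.3 − 9.81 = 9.49 kN/m³
Numerator = 0.0 + 9.49·4.7·cos²11.3°·tan35.7° = 0.0 + 9.49·4.7·0.9616·0.7186 = 30.820 kPa
Denominator = 19.3·4.7·sin11.3°·cos11.3° = 19.3·4.7·0.1959·0.9806 = 17.430 kPa
FS = 30.820 / 17.430 = 1.768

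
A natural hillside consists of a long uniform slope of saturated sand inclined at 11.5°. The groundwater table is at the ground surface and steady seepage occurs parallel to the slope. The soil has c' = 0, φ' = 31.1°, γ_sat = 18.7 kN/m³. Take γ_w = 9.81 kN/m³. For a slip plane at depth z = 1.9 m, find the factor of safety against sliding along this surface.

FS = 1.41

With seepage parallel to the slope and the water table at the surface, the effective normal stress on the slip plane uses the buoyant unit weight γ' = γ_sat − γ_w while the driving shear stress uses γ_sat:
FS = [c' + γ' z cos²β tanφ'] / [γ_sat z sinβ cosβ]
(For c' = 0 this reduces to FS = (γ'/γ_sat)·tanφ'/tanβ.)
γ' = 18.7 − 9.81 = 8.89 kN/m³
Numerator = 0.0 + 8.89·1.9·cos²11.5°·tan31.1° = 0.0 + 8.89·1.9·0.9603·0.6032 = 9.784 kPa
Denominator = 18.7·1.9·sin11.5°·cos11.5° = 18.7·1.9·0.1994·0.9799 = 6.941 kPa
FS = 9.784 / 6.941 = 1.410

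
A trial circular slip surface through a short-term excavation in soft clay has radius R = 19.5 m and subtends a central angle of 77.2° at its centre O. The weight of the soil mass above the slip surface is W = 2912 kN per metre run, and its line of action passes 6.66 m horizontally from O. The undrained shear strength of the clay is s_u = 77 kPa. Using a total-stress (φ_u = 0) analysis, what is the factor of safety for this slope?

Taking moments about the centre O, the resisting moment is provided by the undrained shear strength acting along the arc:
Arc length L_a = R·θ = 19.5·(77.2°·π/180) = 19.5·1.3474 = 26.27 m
M_R = s_u·L_a·R = 77·26.27·19.5 = 39450.7 kN·m/m
M_D = W·d = 2912·6.66 = 19393.9 kN·m/m
FS = M_R / M_D = 39450.7 / 19393.9 = 2.034

FS = 2.03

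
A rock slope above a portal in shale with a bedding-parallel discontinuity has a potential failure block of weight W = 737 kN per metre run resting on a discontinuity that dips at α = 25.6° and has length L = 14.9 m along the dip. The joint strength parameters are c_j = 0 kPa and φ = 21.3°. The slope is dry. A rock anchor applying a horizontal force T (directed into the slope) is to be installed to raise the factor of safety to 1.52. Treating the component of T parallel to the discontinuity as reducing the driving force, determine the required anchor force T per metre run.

Resolving forces along and normal to the sliding plane, with the horizontal anchor force T adding T·sinα to the effective normal force and T·cosα acting up the plane against the driving force:
FS = [c_jL + (W cosα + T sinα) tanφ] / [W sinα − T cosα]
Without the anchor: N' = 664.7 kN/m, driving T_d = 318.4 kN/m, resisting R = 0·14.9 + 664.7·tan21.3° = 259.1 kN/m, FS = 0.81.
Setting FS = 1.52 and solving for T:
1.52·(318.4 − T cos25.6°) = 259.1 + T sin25.6°·tan21.3°
T·(sin25.6°·tan21.3° + 1.52·cos25.6°) = 1.52·318.4 − 259.1
T·(0.4321·0.3899 + 1.52·0.9018) = 484.0 − 259.1 = 224.9
T·1.5392 = 224.9
T = 146.1 kN/m

T = 146 kN/m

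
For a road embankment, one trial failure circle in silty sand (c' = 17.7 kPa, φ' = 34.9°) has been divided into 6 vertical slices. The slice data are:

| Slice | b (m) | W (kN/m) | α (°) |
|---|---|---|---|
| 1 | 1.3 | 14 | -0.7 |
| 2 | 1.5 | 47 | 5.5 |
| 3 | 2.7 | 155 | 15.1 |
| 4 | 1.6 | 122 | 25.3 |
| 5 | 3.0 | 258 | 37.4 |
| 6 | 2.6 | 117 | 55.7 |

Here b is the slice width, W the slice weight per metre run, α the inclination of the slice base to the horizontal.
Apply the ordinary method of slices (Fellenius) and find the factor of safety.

FS = 1.98

Ordinary method of slices: FS = Σ[c'·Δl_i + (W_i cosα_i)·tanφ'] / Σ W_i sinα_i, with Δl_i = b_i / cosα_i.
Slice 1: Δl = 1.3/cos(-0.7°) = 1.300 m; N'_1 = 14·cos(-0.7°) = 14.0; c'Δl = 23.01; W sinα = -0.2
Slice 2: Δl = 1.5/cos5.5° = 1.507 m; N'_2 = 47·cos5.5° = 46.8; c'Δl = 26.67; W sinα = 4.5
Slice 3: Δl = 2.7/cos15.1° = 2.797 m; N'_3 = 155·cos15.1° = 149.6; c'Δl = 49.50; W sinα = 40.4
Slice 4: Δl = 1.6/cos25.3° = 1.770 m; N'_4 = 122·cos25.3° = 110.3; c'Δl = 31.32; W sinα = 52.1
Slice 5: Δl = 3.0/cos37.4° = 3.776 m; N'_5 = 258·cos37.4° = 205.0; c'Δl = 66.84; W sinα = 156.7
Slice 6: Δl = 2.6/cos55.7° = 4.614 m; N'_6 = 117·cos55.7° = 65.9; c'Δl = 81.66; W sinα = 96.7
Σc'Δl = 279.0 kN/m; ΣN' = 591.6 kN/m; ΣW sinα = 350.2 kN/m
Resisting = 279.0 + 591.6·tan34.9° = 279.0 + 412.7 = 691.7 kN/m
FS = 691.7 / 350.2 = 1.975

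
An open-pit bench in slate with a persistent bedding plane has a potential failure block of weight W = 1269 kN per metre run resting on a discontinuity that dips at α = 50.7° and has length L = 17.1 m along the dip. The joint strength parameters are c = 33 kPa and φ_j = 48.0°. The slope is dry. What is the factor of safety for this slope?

FS = 1.48

Resolving the block weight along and normal to the plane and applying the Mohr–Coulomb strength on the joint:
N' = W cosα = 1269·cos50.7° = 803.8 kN/m
Driving force T = W sinα = 1269·sin50.7° = 982.0 kN/m
Resisting force R = c·L + N'·tanφ_j = 33·17.1 + 803.8·tan48.0° = 564.3 + 892.7 = 1457.0 kN/m
FS = R / T = 1457.0 / 982.0 = 1.484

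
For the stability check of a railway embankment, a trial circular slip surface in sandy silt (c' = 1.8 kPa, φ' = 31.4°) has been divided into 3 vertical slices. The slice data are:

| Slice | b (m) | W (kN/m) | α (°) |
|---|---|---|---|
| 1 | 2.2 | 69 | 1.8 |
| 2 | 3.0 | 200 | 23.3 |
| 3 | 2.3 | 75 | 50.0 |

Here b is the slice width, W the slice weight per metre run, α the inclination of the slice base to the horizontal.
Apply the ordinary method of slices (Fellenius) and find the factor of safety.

FS = 1.44

Ordinary method of slices: FS = Σ[c'·Δl_i + (W_i cosα_i)·tanφ'] / Σ W_i sinα_i, with Δl_i = b_i / cosα_i.
Slice 1: Δl = 2.2/cos1.8° = 2.201 m; N'_1 = 69·cos1.8° = 69.0; c'Δl = 3.96; W sinα = 2.2
Slice 2: Δl = 3.0/cos23.3° = 3.266 m; N'_2 = 200·cos23.3° = 183.7; c'Δl = 5.88; W sinα = 79.1
Slice 3: Δl = 2.3/cos50.0° = 3.578 m; N'_3 = 75·cos50.0° = 48.2; c'Δl = 6.44; W sinα = 57.5
Σc'Δl = 16.3 kN/m; ΣN' = 300.9 kN/m; ΣW sinα = 138.7 kN/m
Resisting = 16.3 + 300.9·tan31.4° = 16.3 + 183.6 = 199.9 kN/m
FS = 199.9 / 138.7 = 1.441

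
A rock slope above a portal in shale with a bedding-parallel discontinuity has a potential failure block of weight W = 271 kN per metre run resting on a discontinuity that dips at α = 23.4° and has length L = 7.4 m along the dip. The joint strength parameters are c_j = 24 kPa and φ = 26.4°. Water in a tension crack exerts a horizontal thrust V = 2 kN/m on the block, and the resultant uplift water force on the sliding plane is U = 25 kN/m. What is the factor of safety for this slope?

Resolving the block weight along and normal to the plane and applying the Mohr–Coulomb strength on the joint:
N' = W cosα − U − V sinα = 271·cos23.4° − 25 − 2·sin23.4° = 222.9 kN/m
Driving force T = W sinα + V cosα = 271·sin23.4° + 2·cos23.4° = 109.5 kN/m
Resisting force R = c_j·L + N'·tanφ = 24·7.4 + 222.9·tan26.4° = 177.6 + 110.7 = 288.3 kN/m
FS = R / T = 288.3 / 109.5 = 2.633

FS = 2.63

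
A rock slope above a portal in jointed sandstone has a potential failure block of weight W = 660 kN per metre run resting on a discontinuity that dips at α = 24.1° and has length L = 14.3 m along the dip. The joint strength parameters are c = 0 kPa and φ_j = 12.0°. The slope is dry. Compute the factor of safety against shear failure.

Resolving the block weight along and normal to the plane and applying the Mohr–Coulomb strength on the joint:
N' = W cosα = 660·cos24.1° = 602.5 kN/m
Driving force T = W sinα = 660·sin24.1° = 269.5 kN/m
Resisting force R = c·L + N'·tanφ_j = 0·14.3 + 602.5·tan12.0° = 0.0 + 128.1 = 128.1 kN/m
FS = R / T = 128.1 / 269.5 = 0.475

FS = 0.48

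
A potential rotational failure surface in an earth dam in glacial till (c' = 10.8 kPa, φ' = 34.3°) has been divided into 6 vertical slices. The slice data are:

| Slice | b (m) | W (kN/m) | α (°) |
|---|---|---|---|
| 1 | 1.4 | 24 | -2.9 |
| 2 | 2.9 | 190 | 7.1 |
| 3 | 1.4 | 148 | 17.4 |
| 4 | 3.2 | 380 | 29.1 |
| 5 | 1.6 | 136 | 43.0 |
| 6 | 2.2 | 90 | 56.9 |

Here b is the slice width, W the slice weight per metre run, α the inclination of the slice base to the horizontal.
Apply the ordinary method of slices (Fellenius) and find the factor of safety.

Ordinary method of slices: FS = Σ[c'·Δl_i + (W_i cosα_i)·tanφ'] / Σ W_i sinα_i, with Δl_i = b_i / cosα_i.
Slice 1: Δl = 1.4/cos(-2.9°) = 1.402 m; N'_1 = 24·cos(-2.9°) = 24.0; c'Δl = 15.14; W sinα = -1.2
Slice 2: Δl = 2.9/cos7.1° = 2.922 m; N'_2 = 190·cos7.1° = 188.5; c'Δl = 31.56; W sinα = 23.5
Slice 3: Δl = 1.4/cos17.4° = 1.467 m; N'_3 = 148·cos17.4° = 141.2; c'Δl = 15.85; W sinα = 44.3
Slice 4: Δl = 3.2/cos29.1° = 3.662 m; N'_4 = 380·cos29.1° = 332.0; c'Δl = 39.55; W sinα = 184.8
Slice 5: Δl = 1.6/cos43.0° = 2.188 m; N'_5 = 136·cos43.0° = 99.5; c'Δl = 23.63; W sinα = 92.8
Slice 6: Δl = 2.2/cos56.9° = 4.029 m; N'_6 = 90·cos56.9° = 49.1; c'Δl = 43.51; W sinα = 75.4
Σc'Δl = 169.2 kN/m; ΣN' = 834.4 kN/m; ΣW sinα = 419.5 kN/m
Resisting = 169.2 + 834.4·tan34.3° = 169.2 + 569.2 = 738.4 kN/m
FS = 738.4 / 419.5 = 1.760

FS = 1.76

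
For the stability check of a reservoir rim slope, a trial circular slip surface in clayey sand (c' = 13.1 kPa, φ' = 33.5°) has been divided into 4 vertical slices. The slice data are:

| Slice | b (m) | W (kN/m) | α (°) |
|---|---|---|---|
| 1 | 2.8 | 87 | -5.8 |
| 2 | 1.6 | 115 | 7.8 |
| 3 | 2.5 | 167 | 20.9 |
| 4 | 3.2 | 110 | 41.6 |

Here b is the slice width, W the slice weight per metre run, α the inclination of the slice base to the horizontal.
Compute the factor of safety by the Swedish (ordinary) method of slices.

FS = 3.15

Ordinary method of slices: FS = Σ[c'·Δl_i + (W_i cosα_i)·tanφ'] / Σ W_i sinα_i, with Δl_i = b_i / cosα_i.
Slice 1: Δl = 2.8/cos(-5.8°) = 2.814 m; N'_1 = 87·cos(-5.8°) = 86.6; c'Δl = 36.87; W sinα = -8.8
Slice 2: Δl = 1.6/cos7.8° = 1.615 m; N'_2 = 115·cos7.8° = 113.9; c'Δl = 21.16; W sinα = 15.6
Slice 3: Δl = 2.5/cos20.9° = 2.676 m; N'_3 = 167·cos20.9° = 156.0; c'Δl = 35.06; W sinα = 59.6
Slice 4: Δl = 3.2/cos41.6° = 4.279 m; N'_4 = 110·cos41.6° = 82.3; c'Δl = 56.06; W sinα = 73.0
Σc'Δl = 149.1 kN/m; ΣN' = 438.8 kN/m; ΣW sinα = 139.4 kN/m
Resisting = 149.1 + 438.8·tan33.5° = 149.1 + 290.4 = 439.5 kN/m
FS = 439.5 / 139.4 = 3.153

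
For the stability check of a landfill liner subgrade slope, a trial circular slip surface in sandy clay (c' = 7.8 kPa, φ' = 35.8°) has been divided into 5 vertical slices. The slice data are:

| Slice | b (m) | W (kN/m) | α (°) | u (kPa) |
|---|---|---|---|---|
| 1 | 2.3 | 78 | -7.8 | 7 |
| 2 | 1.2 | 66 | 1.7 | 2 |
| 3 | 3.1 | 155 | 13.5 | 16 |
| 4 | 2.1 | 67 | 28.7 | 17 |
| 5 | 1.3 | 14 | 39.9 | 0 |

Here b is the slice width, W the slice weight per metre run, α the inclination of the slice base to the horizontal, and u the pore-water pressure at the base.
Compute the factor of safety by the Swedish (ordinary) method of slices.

FS = 3.88

Ordinary method of slices: FS = Σ[c'·Δl_i + (W_i cosα_i − u_i·Δl_i)·tanφ'] / Σ W_i sinα_i, with Δl_i = b_i / cosα_i.
Slice 1: Δl = 2.3/cos(-7.8°) = 2.321 m; N'_1 = 78·cos(-7.8°) − 7·2.321 = 61.0; c'Δl = 18.11; W sinα = -10.6
Slice 2: Δl = 1.2/cos1.7° = 1.201 m; N'_2 = 66·cos1.7° − 2·1.201 = 63.6; c'Δl = 9.36; W sinα = 2.0
Slice 3: Δl = 3.1/cos13.5° = 3.188 m; N'_3 = 155·cos13.5° − 16·3.188 = 99.7; c'Δl = 24.87; W sinα = 36.2
Slice 4: Δl = 2.1/cos28.7° = 2.394 m; N'_4 = 67·cos28.7° − 17·2.394 = 18.1; c'Δl = 18.67; W sinα = 32.2
Slice 5: Δl = 1.3/cos39.9° = 1.695 m; N'_5 = 14·cos39.9° − 0·1.695 = 10.7; c'Δl = 13.22; W sinα = 9.0
Σc'Δl = 84.2 kN/m; ΣN' = 253.1 kN/m; ΣW sinα = 68.7 kN/m
Resisting = 84.2 + 253.1·tan35.8° = 84.2 + 182.6 = 266.8 kN/m
FS = 266.8 / 68.7 = 3.883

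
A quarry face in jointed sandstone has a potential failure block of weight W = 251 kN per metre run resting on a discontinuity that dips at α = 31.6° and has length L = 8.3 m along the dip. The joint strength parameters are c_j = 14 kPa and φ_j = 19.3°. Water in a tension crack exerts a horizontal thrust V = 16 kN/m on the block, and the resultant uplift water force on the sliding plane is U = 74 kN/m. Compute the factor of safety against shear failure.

FS = 1.12

Resolving the block weight along and normal to the plane and applying the Mohr–Coulomb strength on the joint:
N' = W cosα − U − V sinα = 251·cos31.6° − 74 − 16·sin31.6° = 131.4 kN/m
Driving force T = W sinα + V cosα = 251·sin31.6° + 16·cos31.6° = 145.1 kN/m
Resisting force R = c_j·L + N'·tanφ_j = 14·8.3 + 131.4·tan19.3° = 116.2 + 46.0 = 162.2 kN/m
FS = R / T = 162.2 / 145.1 = 1.118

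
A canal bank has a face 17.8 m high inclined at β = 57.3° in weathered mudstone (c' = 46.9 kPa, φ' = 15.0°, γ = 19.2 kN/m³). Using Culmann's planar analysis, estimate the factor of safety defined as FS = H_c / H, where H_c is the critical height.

H_c = (4c'/γ) · sinβ cosφ' / [1 − cos(β − φ')]
    = (4·46.9/19.2) · sin57.3°·cos15.0° / [1 − cos42.3°]
    = 9.771 · 0.8128 / 0.2604 = 30.50 m
FS = H_c / H = 30.50 / 17.8 = 1.714

FS = 1.71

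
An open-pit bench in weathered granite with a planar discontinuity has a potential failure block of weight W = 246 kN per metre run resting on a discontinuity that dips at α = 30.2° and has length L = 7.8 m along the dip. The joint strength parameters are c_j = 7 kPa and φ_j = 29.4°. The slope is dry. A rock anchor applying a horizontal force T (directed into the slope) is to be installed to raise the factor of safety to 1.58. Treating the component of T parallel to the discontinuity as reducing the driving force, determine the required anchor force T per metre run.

T = 13 kN/m

Resolving forces along and normal to the sliding plane, with the horizontal anchor force T adding T·sinα to the effective normal force and T·cosα acting up the plane against the driving force:
FS = [c_jL + (W cosα + T sinα) tanφ_j] / [W sinα − T cosα]
Without the anchor: N' = 212.6 kN/m, driving T_d = 123.7 kN/m, resisting R = 7·7.8 + 212.6·tan29.4° = 174.4 kN/m, FS = 1.41.
Setting FS = 1.58 and solving for T:
1.58·(123.7 − T cos30.2°) = 174.4 + T sin30.2°·tan29.4°
T·(sin30.2°·tan29.4° + 1.58·cos30.2°) = 1.58·123.7 − 174.4
T·(0.5030·0.5635 + 1.58·0.8643) = 195.5 − 174.4 = 21.1
T·1.6490 = 21.1
T = 12.8 kN/m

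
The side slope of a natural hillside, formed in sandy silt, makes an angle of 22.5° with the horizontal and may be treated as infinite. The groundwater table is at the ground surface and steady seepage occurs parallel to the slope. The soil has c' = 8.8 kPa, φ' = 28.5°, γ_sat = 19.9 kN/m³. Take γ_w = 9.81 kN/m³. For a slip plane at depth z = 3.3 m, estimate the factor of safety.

With seepage parallel to the slope and the water table at the surface, the effective normal stress on the slip plane uses the buoyant unit weight γ' = γ_sat − γ_w while the driving shear stress uses γ_sat:
FS = [c' + γ' z cos²β tanφ'] / [γ_sat z sinβ cosβ]
γ' = 19.9 − 9.81 = 10.09 kN/m³
Numerator = 8.8 + 10.09·3.3·cos²22.5°·tan28.5° = 8.8 + 10.09·3.3·0.8536·0.5430 = 24.231 kPa
Denominator = 19.9·3.3·sin22.5°·cos22.5° = 19.9·3.3·0.3827·0.9239 = 23.218 kPa
FS = 24.231 / 23.218 = 1.044

FS = 1.04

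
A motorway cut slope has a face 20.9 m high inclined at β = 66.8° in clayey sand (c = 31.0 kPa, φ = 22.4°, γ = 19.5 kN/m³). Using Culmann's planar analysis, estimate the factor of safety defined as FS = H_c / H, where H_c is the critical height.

H_c = (4c/γ) · sinβ cosφ / [1 − cos(β − φ)]
    = (4·31.0/19.5) · sin66.8°·cos22.4° / [1 − cos44.4°]
    = 6.359 · 0.8498 / 0.2855 = 18.93 m
FS = H_c / H = 18.93 / 20.9 = 0.906

FS = 0.91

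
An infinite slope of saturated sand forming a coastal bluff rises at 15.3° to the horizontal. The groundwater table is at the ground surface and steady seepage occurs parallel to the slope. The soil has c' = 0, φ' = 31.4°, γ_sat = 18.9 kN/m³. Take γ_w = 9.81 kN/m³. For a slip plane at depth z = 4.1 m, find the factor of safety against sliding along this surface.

With seepage parallel to the slope and the water table at the surface, the effective normal stress on the slip plane uses the buoyant unit weight γ' = γ_sat − γ_w while the driving shear stress uses γ_sat:
FS = [c' + γ' z cos²β tanφ'] / [γ_sat z sinβ cosβ]
(For c' = 0 this reduces to FS = (γ'/γ_sat)·tanφ'/tanβ.)
γ' = 18.9 − 9.81 = 9.09 kN/m³
Numerator = 0.0 + 9.09·4.1·cos²15.3°·tan31.4° = 0.0 + 9.09·4.1·0.9304·0.6104 = 21.165 kPa
Denominator = 18.9·4.1·sin15.3°·cos15.3° = 18.9·4.1·0.2639·0.9646 = 19.723 kPa
FS = 21.165 / 19.723 = 1.073

FS = 1.07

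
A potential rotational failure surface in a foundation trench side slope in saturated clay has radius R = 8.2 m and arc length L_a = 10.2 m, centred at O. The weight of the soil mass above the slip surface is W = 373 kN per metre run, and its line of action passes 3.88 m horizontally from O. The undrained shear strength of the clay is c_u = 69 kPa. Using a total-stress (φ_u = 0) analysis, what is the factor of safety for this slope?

FS = 3.99

Taking moments about the centre O, the resisting moment is provided by the undrained shear strength acting along the arc:
M_R = c_u·L_a·R = 69·10.20·8.2 = 5771.2 kN·m/m
M_D = W·d = 373·3.88 = 1447.2 kN·m/m
FS = M_R / M_D = 5771.2 / 1447.2 = 3.988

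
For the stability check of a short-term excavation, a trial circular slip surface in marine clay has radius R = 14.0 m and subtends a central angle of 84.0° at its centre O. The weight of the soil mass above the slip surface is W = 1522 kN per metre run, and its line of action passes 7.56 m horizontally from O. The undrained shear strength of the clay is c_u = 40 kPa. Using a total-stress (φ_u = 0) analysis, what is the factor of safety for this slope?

FS = 1.00

Taking moments about the centre O, the resisting moment is provided by the undrained shear strength acting along the arc:
Arc length L_a = R·θ = 14.0·(84.0°·π/180) = 14.0·1.4661 = 20.53 m
M_R = c_u·L_a·R = 40·20.53·14.0 = 11494.0 kN·m/m
M_D = W·d = 1522·7.56 = 11506.3 kN·m/m
FS = M_R / M_D = 11494.0 / 11506.3 = 0.999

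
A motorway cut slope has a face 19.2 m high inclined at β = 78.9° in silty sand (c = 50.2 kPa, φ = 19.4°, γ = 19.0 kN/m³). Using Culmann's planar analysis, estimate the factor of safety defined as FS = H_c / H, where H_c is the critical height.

FS = 1.03

H_c = (4c/γ) · sinβ cosφ / [1 − cos(β − φ)]
    = (4·50.2/19.0) · sin78.9°·cos19.4° / [1 − cos59.5°]
    = 10.568 · 0.9256 / 0.4925 = 19.86 m
FS = H_c / H = 19.86 / 19.2 = 1.035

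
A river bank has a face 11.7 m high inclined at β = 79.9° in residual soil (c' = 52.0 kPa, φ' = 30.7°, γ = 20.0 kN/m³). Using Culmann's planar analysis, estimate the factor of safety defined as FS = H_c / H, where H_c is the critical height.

FS = 2.17

H_c = (4c'/γ) · sinβ cosφ' / [1 − cos(β − φ')]
    = (4·52.0/20.0) · sin79.9°·cos30.7° / [1 − cos49.2°]
    = 10.400 · 0.8465 / 0.3466 = 25.40 m
FS = H_c / H = 25.40 / 11.7 = 2.171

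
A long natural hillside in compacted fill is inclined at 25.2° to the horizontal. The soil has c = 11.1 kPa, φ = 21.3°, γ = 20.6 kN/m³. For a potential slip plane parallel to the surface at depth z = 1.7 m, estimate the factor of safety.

For an infinite slope with a slip plane parallel to the surface (no pore pressure): FS = [c + γz cos²β tanφ] / [γz sinβ cosβ].
γz = 20.6·1.7 = 35.02 kN/m²
Numerator = 11.1 + 35.02·cos²25.2°·tan21.3° = 11.1 + 35.02·0.8187·0.3899 = 22.278 kPa
Denominator = 35.02·sin25.2°·cos25.2° = 35.02·0.4258·0.9048 = 13.492 kPa
FS = 22.278 / 13.492 = 1.651

FS = 1.65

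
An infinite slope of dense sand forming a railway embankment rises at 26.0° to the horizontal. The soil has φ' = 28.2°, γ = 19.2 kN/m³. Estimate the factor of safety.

For a dry cohesionless infinite slope the factor of safety is FS = tanφ' / tanβ.
FS = tan28.2° / tan26.0° = 0.5362 / 0.4877 = 1.099

FS = 1.10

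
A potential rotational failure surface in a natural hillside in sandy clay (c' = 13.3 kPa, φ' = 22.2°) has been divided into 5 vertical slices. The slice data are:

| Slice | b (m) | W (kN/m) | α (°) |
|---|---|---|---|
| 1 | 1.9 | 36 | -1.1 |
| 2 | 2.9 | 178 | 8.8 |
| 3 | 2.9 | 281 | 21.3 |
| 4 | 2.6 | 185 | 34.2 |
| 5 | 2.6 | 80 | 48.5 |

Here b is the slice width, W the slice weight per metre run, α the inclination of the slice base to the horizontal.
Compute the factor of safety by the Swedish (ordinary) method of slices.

FS = 1.63

Ordinary method of slices: FS = Σ[c'·Δl_i + (W_i cosα_i)·tanφ'] / Σ W_i sinα_i, with Δl_i = b_i / cosα_i.
Slice 1: Δl = 1.9/cos(-1.1°) = 1.900 m; N'_1 = 36·cos(-1.1°) = 36.0; c'Δl = 25.27; W sinα = -0.7
Slice 2: Δl = 2.9/cos8.8° = 2.935 m; N'_2 = 178·cos8.8° = 175.9; c'Δl = 39.03; W sinα = 27.2
Slice 3: Δl = 2.9/cos21.3° = 3.113 m; N'_3 = 281·cos21.3° = 261.8; c'Δl = 41.40; W sinα = 102.1
Slice 4: Δl = 2.6/cos34.2° = 3.144 m; N'_4 = 185·cos34.2° = 153.0; c'Δl = 41.81; W sinα = 104.0
Slice 5: Δl = 2.6/cos48.5° = 3.924 m; N'_5 = 80·cos48.5° = 53.0; c'Δl = 52.19; W sinα = 59.9
Σc'Δl = 199.7 kN/m; ΣN' = 679.7 kN/m; ΣW sinα = 292.5 kN/m
Resisting = 199.7 + 679.7·tan22.2° = 199.7 + 277.4 = 477.1 kN/m
FS = 477.1 / 292.5 = 1.631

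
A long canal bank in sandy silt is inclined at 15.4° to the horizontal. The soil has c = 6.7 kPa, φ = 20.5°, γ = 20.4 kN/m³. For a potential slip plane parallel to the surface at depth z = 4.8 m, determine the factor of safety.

FS = 1.62

For an infinite slope with a slip plane parallel to the surface (no pore pressure): FS = [c + γz cos²β tanφ] / [γz sinβ cosβ].
γz = 20.4·4.8 = 97.92 kN/m²
Numerator = 6.7 + 97.92·cos²15.4°·tan20.5° = 6.7 + 97.92·0.9295·0.3739 = 40.729 kPa
Denominator = 97.92·sin15.4°·cos15.4° = 97.92·0.2656·0.9641 = 25.070 kPa
FS = 40.729 / 25.070 = 1.625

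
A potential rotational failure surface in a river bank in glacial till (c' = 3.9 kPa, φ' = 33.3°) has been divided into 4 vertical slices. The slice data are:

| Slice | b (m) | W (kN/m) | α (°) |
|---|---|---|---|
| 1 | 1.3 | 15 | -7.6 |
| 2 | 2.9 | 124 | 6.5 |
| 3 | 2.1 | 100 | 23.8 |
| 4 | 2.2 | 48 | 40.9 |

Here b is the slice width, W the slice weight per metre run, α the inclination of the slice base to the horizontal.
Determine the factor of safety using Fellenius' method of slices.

FS = 2.52

Ordinary method of slices: FS = Σ[c'·Δl_i + (W_i cosα_i)·tanφ'] / Σ W_i sinα_i, with Δl_i = b_i / cosα_i.
Slice 1: Δl = 1.3/cos(-7.6°) = 1.312 m; N'_1 = 15·cos(-7.6°) = 14.9; c'Δl = 5.11; W sinα = -2.0
Slice 2: Δl = 2.9/cos6.5° = 2.919 m; N'_2 = 124·cos6.5° = 123.2; c'Δl = 11.38; W sinα = 14.0
Slice 3: Δl = 2.1/cos23.8° = 2.295 m; N'_3 = 100·cos23.8° = 91.5; c'Δl = 8.95; W sinα = 40.4
Slice 4: Δl = 2.2/cos40.9° = 2.911 m; N'_4 = 48·cos40.9° = 36.3; c'Δl = 11.35; W sinα = 31.4
Σc'Δl = 36.8 kN/m; ΣN' = 265.8 kN/m; ΣW sinα = 83.8 kN/m
Resisting = 36.8 + 265.8·tan33.3° = 36.8 + 174.6 = 211.4 kN/m
FS = 211.4 / 83.8 = 2.522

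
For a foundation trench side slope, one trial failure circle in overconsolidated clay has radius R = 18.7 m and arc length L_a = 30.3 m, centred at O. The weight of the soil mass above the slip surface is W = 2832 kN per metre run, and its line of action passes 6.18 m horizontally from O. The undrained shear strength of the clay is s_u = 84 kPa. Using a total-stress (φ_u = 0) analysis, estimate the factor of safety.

Taking moments about the centre O, the resisting moment is provided by the undrained shear strength acting along the arc:
M_R = s_u·L_a·R = 84·30.30·18.7 = 47595.2 kN·m/m
M_D = W·d = 2832·6.18 = 17501.8 kN·m/m
FS = M_R / M_D = 47595.2 / 17501.8 = 2.719

FS = 2.72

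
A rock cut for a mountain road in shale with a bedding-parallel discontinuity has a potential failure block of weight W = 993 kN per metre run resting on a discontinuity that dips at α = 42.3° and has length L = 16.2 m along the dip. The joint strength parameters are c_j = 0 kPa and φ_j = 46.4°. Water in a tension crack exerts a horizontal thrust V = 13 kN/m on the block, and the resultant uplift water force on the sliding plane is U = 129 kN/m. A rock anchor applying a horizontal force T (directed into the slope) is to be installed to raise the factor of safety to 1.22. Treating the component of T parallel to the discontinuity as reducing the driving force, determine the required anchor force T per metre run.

T = 125 kN/m

Resolving forces along and normal to the sliding plane, with the horizontal anchor force T adding T·sinα to the effective normal force and T·cosα acting up the plane against the driving force:
FS = [c_jL + (W cosα − U − V sinα + T sinα) tanφ_j] / [W sinα + V cosα − T cosα]
Without the anchor: N' = 596.7 kN/m, driving T_d = 677.9 kN/m, resisting R = 0·16.2 + 596.7·tan46.4° = 626.6 kN/m, FS = 0.92.
Setting FS = 1.22 and solving for T:
1.22·(677.9 − T cos42.3°) = 626.6 + T sin42.3°·tan46.4°
T·(sin42.3°·tan46.4° + 1.22·cos42.3°) = 1.22·677.9 − 626.6
T·(0.6730·1.0501 + 1.22·0.7396) = 827.1 − 626.6 = 200.5
T·1.6091 = 200.5
T = 124.6 kN/m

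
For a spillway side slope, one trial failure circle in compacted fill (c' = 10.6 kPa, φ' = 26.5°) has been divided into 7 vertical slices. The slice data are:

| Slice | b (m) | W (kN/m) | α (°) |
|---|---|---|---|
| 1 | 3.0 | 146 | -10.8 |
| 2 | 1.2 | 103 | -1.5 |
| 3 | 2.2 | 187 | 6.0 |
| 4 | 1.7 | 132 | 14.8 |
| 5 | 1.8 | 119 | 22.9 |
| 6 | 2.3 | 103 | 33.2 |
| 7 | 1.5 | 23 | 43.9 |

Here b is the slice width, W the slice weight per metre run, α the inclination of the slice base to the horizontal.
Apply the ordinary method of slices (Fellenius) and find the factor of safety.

FS = 3.84

Ordinary method of slices: FS = Σ[c'·Δl_i + (W_i cosα_i)·tanφ'] / Σ W_i sinα_i, with Δl_i = b_i / cosα_i.
Slice 1: Δl = 3.0/cos(-10.8°) = 3.054 m; N'_1 = 146·cos(-10.8°) = 143.4; c'Δl = 32.37; W sinα = -27.4
Slice 2: Δl = 1.2/cos(-1.5°) = 1.200 m; N'_2 = 103·cos(-1.5°) = 103.0; c'Δl = 12.72; W sinα = -2.7
Slice 3: Δl = 2.2/cos6.0° = 2.212 m; N'_3 = 187·cos6.0° = 186.0; c'Δl = 23.45; W sinα = 19.5
Slice 4: Δl = 1.7/cos14.8° = 1.758 m; N'_4 = 132·cos14.8° = 127.6; c'Δl = 18.64; W sinα = 33.7
Slice 5: Δl = 1.8/cos22.9° = 1.954 m; N'_5 = 119·cos22.9° = 109.6; c'Δl = 20.71; W sinα = 46.3
Slice 6: Δl = 2.3/cos33.2° = 2.749 m; N'_6 = 103·cos33.2° = 86.2; c'Δl = 29.14; W sinα = 56.4
Slice 7: Δl = 1.5/cos43.9° = 2.082 m; N'_7 = 23·cos43.9° = 16.6; c'Δl = 22.07; W sinα = 15.9
Σc'Δl = 159.1 kN/m; ΣN' = 772.4 kN/m; ΣW sinα = 141.9 kN/m
Resisting = 159.1 + 772.4·tan26.5° = 159.1 + 385.1 = 544.2 kN/m
FS = 544.2 / 141.9 = 3.836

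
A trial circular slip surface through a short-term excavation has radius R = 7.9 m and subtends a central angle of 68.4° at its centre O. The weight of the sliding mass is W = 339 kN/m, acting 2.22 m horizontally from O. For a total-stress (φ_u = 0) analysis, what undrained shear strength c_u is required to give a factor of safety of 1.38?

c_u = 13.9 kPa

FS = c_u·L_a·R / (W·d), so c_u = FS·W·d / (L_a·R).
Arc length L_a = R·θ = 7.9·(68.4°·π/180) = 7.9·1.1938 = 9.43 m
c_u = 1.38·339·2.22 / (9.43·7.9) = 1038.6 / 74.51 = 13.94 kPa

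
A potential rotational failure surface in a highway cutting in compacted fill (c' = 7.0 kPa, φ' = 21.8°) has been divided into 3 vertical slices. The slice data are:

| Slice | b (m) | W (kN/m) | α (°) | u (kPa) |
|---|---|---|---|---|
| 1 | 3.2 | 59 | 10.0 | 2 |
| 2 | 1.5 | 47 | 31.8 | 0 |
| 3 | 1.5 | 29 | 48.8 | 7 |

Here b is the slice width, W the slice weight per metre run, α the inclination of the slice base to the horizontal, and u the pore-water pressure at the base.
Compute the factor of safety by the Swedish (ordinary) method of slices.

Ordinary method of slices: FS = Σ[c'·Δl_i + (W_i cosα_i − u_i·Δl_i)·tanφ'] / Σ W_i sinα_i, with Δl_i = b_i / cosα_i.
Slice 1: Δl = 3.2/cos10.0° = 3.249 m; N'_1 = 59·cos10.0° − 2·3.249 = 51.6; c'Δl = 22.75; W sinα = 10.2
Slice 2: Δl = 1.5/cos31.8° = 1.765 m; N'_2 = 47·cos31.8° − 0·1.765 = 39.9; c'Δl = 12.35; W sinα = 24.8
Slice 3: Δl = 1.5/cos48.8° = 2.277 m; N'_3 = 29·cos48.8° − 7·2.277 = 3.2; c'Δl = 15.94; W sinα = 21.8
Σc'Δl = 51.0 kN/m; ΣN' = 94.7 kN/m; ΣW sinα = 56.8 kN/m
Resisting = 51.0 + 94.7·tan21.8° = 51.0 + 37.9 = 88.9 kN/m
FS = 88.9 / 56.8 = 1.565

FS = 1.56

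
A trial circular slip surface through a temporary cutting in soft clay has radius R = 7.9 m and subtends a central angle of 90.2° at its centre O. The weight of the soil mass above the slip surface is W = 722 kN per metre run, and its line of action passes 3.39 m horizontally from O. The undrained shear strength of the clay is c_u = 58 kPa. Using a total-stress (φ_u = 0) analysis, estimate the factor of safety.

FS = 2.33

Taking moments about the centre O, the resisting moment is provided by the undrained shear strength acting along the arc:
Arc length L_a = R·θ = 7.9·(90.2°·π/180) = 7.9·1.5743 = 12.44 m
M_R = c_u·L_a·R = 58·12.44·7.9 = 5698.6 kN·m/m
M_D = W·d = 722·3.39 = 2447.6 kN·m/m
FS = M_R / M_D = 5698.6 / 2447.6 = 2.328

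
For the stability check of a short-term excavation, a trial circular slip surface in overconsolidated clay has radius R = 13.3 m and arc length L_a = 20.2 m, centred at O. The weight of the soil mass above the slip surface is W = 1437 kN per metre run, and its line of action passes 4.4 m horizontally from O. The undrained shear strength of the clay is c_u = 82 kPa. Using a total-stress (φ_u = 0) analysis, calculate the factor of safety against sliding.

FS = 3.48

Taking moments about the centre O, the resisting moment is provided by the undrained shear strength acting along the arc:
M_R = c_u·L_a·R = 82·20.20·13.3 = 22030.1 kN·m/m
M_D = W·d = 1437·4.4 = 6322.8 kN·m/m
FS = M_R / M_D = 22030.1 / 6322.8 = 3.484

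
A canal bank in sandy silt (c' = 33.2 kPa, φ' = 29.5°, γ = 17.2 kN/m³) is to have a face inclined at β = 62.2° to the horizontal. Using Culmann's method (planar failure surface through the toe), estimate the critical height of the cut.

H_c = 37.51 m

Culmann's analysis gives the critical failure plane at α_cr = (β + φ')/2 = (62.2 + 29.5)/2 = 45.9°, and the critical height
H_c = (4c'/γ) · sinβ cosφ' / [1 − cos(β − φ')]
    = (4·33.2/17.2) · sin62.2°·cos29.5° / [1 − cos(32.7°)]
    = 7.721 · 0.8846·0.8704 / [1 − 0.8415]
    = 7.721 · 0.7699 / 0.1585
    = 37.51 m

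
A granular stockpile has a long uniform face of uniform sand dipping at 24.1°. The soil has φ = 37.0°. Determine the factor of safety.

FS = 1.68

For a dry cohesionless infinite slope the factor of safety is FS = tanφ / tanβ.
FS = tan37.0° / tan24.1° = 0.7536 / 0.4473 = 1.685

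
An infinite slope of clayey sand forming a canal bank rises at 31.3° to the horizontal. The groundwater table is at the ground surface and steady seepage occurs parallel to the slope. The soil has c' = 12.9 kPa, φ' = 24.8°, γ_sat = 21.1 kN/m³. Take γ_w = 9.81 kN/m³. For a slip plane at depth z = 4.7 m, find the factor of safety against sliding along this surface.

With seepage parallel to the slope and the water table at the surface, the effective normal stress on the slip plane uses the buoyant unit weight γ' = γ_sat − γ_w while the driving shear stress uses γ_sat:
FS = [c' + γ' z cos²β tanφ'] / [γ_sat z sinβ cosβ]
γ' = 21.1 − 9.81 = 11.29 kN/m³
Numerator = 12.9 + 11.29·4.7·cos²31.3°·tan24.8° = 12.9 + 11.29·4.7·0.7301·0.4621 = 30.801 kPa
Denominator = 21.1·4.7·sin31.3°·cos31.3° = 21.1·4.7·0.5195·0.8545 = 44.022 kPa
FS = 30.801 / 44.022 = 0.700

FS = 0.70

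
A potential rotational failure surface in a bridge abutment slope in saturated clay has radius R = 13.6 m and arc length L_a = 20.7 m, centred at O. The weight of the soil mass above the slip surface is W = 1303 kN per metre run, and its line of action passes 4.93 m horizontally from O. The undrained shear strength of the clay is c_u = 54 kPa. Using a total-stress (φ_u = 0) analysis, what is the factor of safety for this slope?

Taking moments about the centre O, the resisting moment is provided by the undrained shear strength acting along the arc:
M_R = c_u·L_a·R = 54·20.70·13.6 = 15202.1 kN·m/m
M_D = W·d = 1303·4.93 = 6423.8 kN·m/m
FS = M_R / M_D = 15202.1 / 6423.8 = 2.367

FS = 2.37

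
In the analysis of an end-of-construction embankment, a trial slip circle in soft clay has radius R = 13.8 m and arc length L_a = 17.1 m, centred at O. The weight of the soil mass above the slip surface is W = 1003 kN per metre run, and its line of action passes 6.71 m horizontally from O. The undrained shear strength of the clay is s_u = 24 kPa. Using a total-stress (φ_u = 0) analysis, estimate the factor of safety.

Taking moments about the centre O, the resisting moment is provided by the undrained shear strength acting along the arc:
M_R = s_u·L_a·R = 24·17.10·13.8 = 5663.5 kN·m/m
M_D = W·d = 1003·6.71 = 6730.1 kN·m/m
FS = M_R / M_D = 5663.5 / 6730.1 = 0.842

FS = 0.84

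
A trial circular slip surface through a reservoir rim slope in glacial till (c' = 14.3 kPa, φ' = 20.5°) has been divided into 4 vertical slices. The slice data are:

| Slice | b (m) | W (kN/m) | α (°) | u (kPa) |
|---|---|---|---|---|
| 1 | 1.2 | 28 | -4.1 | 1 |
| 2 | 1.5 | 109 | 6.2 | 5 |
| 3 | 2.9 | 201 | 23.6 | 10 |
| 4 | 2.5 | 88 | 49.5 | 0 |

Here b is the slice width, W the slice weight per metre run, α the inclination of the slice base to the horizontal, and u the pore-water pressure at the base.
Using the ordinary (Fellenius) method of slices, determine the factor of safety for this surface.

Ordinary method of slices: FS = Σ[c'·Δl_i + (W_i cosα_i − u_i·Δl_i)·tanφ'] / Σ W_i sinα_i, with Δl_i = b_i / cosα_i.
Slice 1: Δl = 1.2/cos(-4.1°) = 1.203 m; N'_1 = 28·cos(-4.1°) − 1·1.203 = 26.7; c'Δl = 17.20; W sinα = -2.0
Slice 2: Δl = 1.5/cos6.2° = 1.509 m; N'_2 = 109·cos6.2° − 5·1.509 = 100.8; c'Δl = 21.58; W sinα = 11.8
Slice 3: Δl = 2.9/cos23.6° = 3.165 m; N'_3 = 201·cos23.6° − 10·3.165 = 152.5; c'Δl = 45.26; W sinα = 80.5
Slice 4: Δl = 2.5/cos49.5° = 3.849 m; N'_4 = 88·cos49.5° − 0·3.849 = 57.2; c'Δl = 55.05; W sinα = 66.9
Σc'Δl = 139.1 kN/m; ΣN' = 337.2 kN/m; ΣW sinα = 157.2 kN/m
Resisting = 139.1 + 337.2·tan20.5° = 139.1 + 126.1 = 265.2 kN/m
FS = 265.2 / 157.2 = 1.687

FS = 1.69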